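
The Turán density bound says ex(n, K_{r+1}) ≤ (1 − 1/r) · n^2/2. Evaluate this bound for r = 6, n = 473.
Turán density bound = (5/6) · 473^2/2 = 1118645/12 ≈ 93220.4167

Turán's theorem: ex(n, K_{r+1}) is achieved by the complete r-partite Turán graph T(n, r) with parts as balanced as possible, and is at most (1 − 1/r) · n^2/2. For r = 6, n = 473: the density bound is (5/6) · 223729/2 = 1118645/12 ≈ 93220.4167. The integer-valued extremum is e(T(473, 6)) = 93220, which is strictly less than the density bound 1118645/12 since 6 ∤ 473 (the parts of T(473, 6) cannot all be equal).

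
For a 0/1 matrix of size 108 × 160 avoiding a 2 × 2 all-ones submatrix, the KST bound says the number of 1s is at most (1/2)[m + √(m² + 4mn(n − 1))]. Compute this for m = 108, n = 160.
z(108, 160; 2, 2) ≤ (1/2)[108 + √(108² + 4·108·160·159)] = (1/2)[108 + √11001744] = 1712.4438

Kővári–Sós–Turán: let r_1, ..., r_108 be the row sums and z = Σ r_i the total number of 1s. Each pair of columns can share at most one row with both entries 1 (else a 2×2 all-ones block appears), so Σ_i C(r_i, 2) ≤ C(160, 2) = 12720. By convexity Σ_i C(r_i, 2) ≥ 108·C(z/108, 2) = z(z − 108)/(2·108), giving z² − 108z − 108·160·159 ≤ 0 and hence z ≤ (1/2)[108 + √(11664 + 4·2747520)] = (1/2)[108 + √11001744] ≈ (1/2)(108 + 3316.8877) = 1712.4438.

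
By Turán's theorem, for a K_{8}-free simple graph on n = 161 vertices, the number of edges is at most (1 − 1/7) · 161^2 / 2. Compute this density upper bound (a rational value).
Turán density bound = (6/7) · 161^2/2 = 11109

Turán's theorem: ex(n, K_{r+1}) is achieved by the complete r-partite Turán graph T(n, r) with parts as balanced as possible, and is at most (1 − 1/r) · n^2/2. For r = 7, n = 161: the density bound is (6/7) · 25921/2 = 11109. Since 7 ∣ 161, the Turán graph T(161, 7) has parts of equal size 23, and its edge count e(T(161, 7)) = 11109 attains the density bound exactly.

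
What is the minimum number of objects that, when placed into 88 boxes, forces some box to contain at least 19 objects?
n = (19 − 1)·88 + 1 = 1585

By the generalised pigeonhole principle, to guarantee some box contains ≥ r objects we need more than (r − 1) · k objects total. Threshold: n = (r − 1) · k + 1. With r = 19 and k = 88: n = 18 · 88 + 1 = 1584 + 1 = 1585. For n = 1584 = 18 · 88, we can put exactly 18 objects in every box, avoiding 19 in any single one — so 1585 is tight.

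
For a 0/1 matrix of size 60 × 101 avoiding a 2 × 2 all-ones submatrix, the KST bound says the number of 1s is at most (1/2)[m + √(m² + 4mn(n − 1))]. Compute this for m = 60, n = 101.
z(60, 101; 2, 2) ≤ (1/2)[60 + √(60² + 4·60·101·100)] = (1/2)[60 + √2427600] = 809.0379

Kővári–Sós–Turán: let r_1, ..., r_60 be the row sums and z = Σ r_i the total number of 1s. Each pair of columns can share at most one row with both entries 1 (else a 2×2 all-ones block appears), so Σ_i C(r_i, 2) ≤ C(101, 2) = 5050. By convexity Σ_i C(r_i, 2) ≥ 60·C(z/60, 2) = z(z − 60)/(2·60), giving z² − 60z − 60·101·100 ≤ 0 and hence z ≤ (1/2)[60 + √(3600 + 4·606000)] = (1/2)[60 + √2427600] ≈ (1/2)(60 + 1558.0757) = 809.0379.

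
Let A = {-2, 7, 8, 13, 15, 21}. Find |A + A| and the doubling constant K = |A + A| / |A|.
K = |A + A| / |A| = 20/6 = 10/3

Enumerate A + A = {a + b : a, b ∈ A}. With |A| = 6, there are |A|^2 = 36 ordered sum pairs; collecting distinct values, A + A = {-4, 5, 6, 11, 13, 14, 15, 16, 19, 20, 21, 22, 23, 26, 28, 29, 30, 34, 36, 42}, so |A + A| = 20. Thus K = 20/6 = 10/3. For comparison, the minimum possible |A + A| over all 6-element sets is 2·6 − 1 = 11 (so min K = 11/6), attained only by arithmetic progressions.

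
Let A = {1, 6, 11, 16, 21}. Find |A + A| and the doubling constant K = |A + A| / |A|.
K = |A + A| / |A| = 9/5

Enumerate A + A = {a + b : a, b ∈ A}. With |A| = 5, there are |A|^2 = 25 ordered sum pairs; collecting distinct values, A + A = {2, 7, 12, 17, 22, 27, 32, 37, 42}, so |A + A| = 9. Thus K = 9/5. Here |A + A| = 2|A| − 1 = 9, the minimum possible — so K = 9/5 is minimal, which holds iff A is an arithmetic progression.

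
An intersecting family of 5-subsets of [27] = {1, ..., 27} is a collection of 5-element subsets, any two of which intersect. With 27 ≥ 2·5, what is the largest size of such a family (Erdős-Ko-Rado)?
max |F| = C(26, 4) = 14950

Erdős-Ko-Rado (1961): when n ≥ 2k, max |F| = C(n−1, k−1). The bound is attained by the star {A : i ∈ A} for any fixed i ∈ [n]. Here C(27−1, 5−1) = C(26, 4) = 14950.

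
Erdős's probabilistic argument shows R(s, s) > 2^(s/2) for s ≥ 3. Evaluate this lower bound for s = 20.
2^(20/2) = 1024; so R(20, 20) > 1024

Colour each edge of K_n uniformly at random with red/blue. The expected number of monochromatic K_20 is C(n, 20) · 2 · 2^(−C(20,2)). If C(n, 20) · 2^(1 − C(20,2)) < 1, then with positive probability no monochromatic K_20 exists, so R(20, 20) > n. The standard estimate C(n, 20) ≤ n^20/20! shows this inequality holds whenever n ≤ 2^(20/2) (since 20! · 2^(C(20,2) − 1) > 2^(20^2/2) ≥ n^20). Hence R(20, 20) > 2^(20/2) = 1024.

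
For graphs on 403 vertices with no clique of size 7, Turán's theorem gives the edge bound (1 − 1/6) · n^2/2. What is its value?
Turán density bound = (5/6) · 403^2/2 = 812045/12 ≈ 67670.4167

Turán's theorem: ex(n, K_{r+1}) is achieved by the complete r-partite Turán graph T(n, r) with parts as balanced as possible, and is at most (1 − 1/r) · n^2/2. For r = 6, n = 403: the density bound is (5/6) · 162409/2 = 812045/12 ≈ 67670.4167. The integer-valued extremum is e(T(403, 6)) = 67670, which is strictly less than the density bound 812045/12 since 6 ∤ 403 (the parts of T(403, 6) cannot all be equal).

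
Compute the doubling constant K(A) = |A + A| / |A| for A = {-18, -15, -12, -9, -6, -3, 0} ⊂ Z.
K = |A + A| / |A| = 13/7

Enumerate A + A = {a + b : a, b ∈ A}. With |A| = 7, there are |A|^2 = 49 ordered sum pairs; collecting distinct values, A + A = {-36, -33, -30, -27, -24, -21, -18, -15, -12, -9, -6, -3, 0}, so |A + A| = 13. Thus K = 13/7. Here |A + A| = 2|A| − 1 = 13, the minimum possible — so K = 13/7 is minimal, which holds iff A is an arithmetic progression.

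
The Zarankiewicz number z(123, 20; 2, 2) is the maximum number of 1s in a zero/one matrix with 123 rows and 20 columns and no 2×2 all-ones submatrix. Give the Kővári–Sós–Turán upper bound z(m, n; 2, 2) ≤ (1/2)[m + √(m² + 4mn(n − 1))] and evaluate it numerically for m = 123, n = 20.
z(123, 20; 2, 2) ≤ (1/2)[123 + √(123² + 4·123·20·19)] = (1/2)[123 + √202089] = 286.2716

Kővári–Sós–Turán: let r_1, ..., r_123 be the row sums and z = Σ r_i the total number of 1s. Each pair of columns can share at most one row with both entries 1 (else a 2×2 all-ones block appears), so Σ_i C(r_i, 2) ≤ C(20, 2) = 190. By convexity Σ_i C(r_i, 2) ≥ 123·C(z/123, 2) = z(z − 123)/(2·123), giving z² − 123z − 123·20·19 ≤ 0 and hence z ≤ (1/2)[123 + √(15129 + 4·46740)] = (1/2)[123 + √202089] ≈ (1/2)(123 + 449.5431) = 286.2716.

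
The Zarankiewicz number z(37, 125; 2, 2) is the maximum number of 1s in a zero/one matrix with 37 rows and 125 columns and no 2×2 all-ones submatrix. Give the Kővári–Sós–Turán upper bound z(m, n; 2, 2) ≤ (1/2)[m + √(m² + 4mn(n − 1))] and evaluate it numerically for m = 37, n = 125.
z(37, 125; 2, 2) ≤ (1/2)[37 + √(37² + 4·37·125·124)] = (1/2)[37 + √2295369] = 776.0238

Kővári–Sós–Turán: let r_1, ..., r_37 be the row sums and z = Σ r_i the total number of 1s. Each pair of columns can share at most one row with both entries 1 (else a 2×2 all-ones block appears), so Σ_i C(r_i, 2) ≤ C(125, 2) = 7750. By convexity Σ_i C(r_i, 2) ≥ 37·C(z/37, 2) = z(z − 37)/(2·37), giving z² − 37z − 37·125·124 ≤ 0 and hence z ≤ (1/2)[37 + √(1369 + 4·573500)] = (1/2)[37 + √2295369] ≈ (1/2)(37 + 1515.0475) = 776.0238.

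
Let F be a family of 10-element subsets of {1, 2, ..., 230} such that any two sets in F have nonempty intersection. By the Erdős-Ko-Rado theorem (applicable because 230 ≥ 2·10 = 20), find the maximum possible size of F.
max |F| = C(229, 9) = 4070260829119420

The Erdős-Ko-Rado theorem states: for n ≥ 2k, an intersecting family of k-subsets of an n-element set has size at most C(n − 1, k − 1), with equality for 'star' families {A ⊆ [n] : |A| = k, i ∈ A} (fix an element i). For n = 230, k = 10: C(229, 9) = 4070260829119420.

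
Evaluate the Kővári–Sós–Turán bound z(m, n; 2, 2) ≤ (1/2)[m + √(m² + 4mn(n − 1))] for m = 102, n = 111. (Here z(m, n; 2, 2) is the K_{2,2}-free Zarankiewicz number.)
z(102, 111; 2, 2) ≤ (1/2)[102 + √(102² + 4·102·111·110)] = (1/2)[102 + √4992084] = 1168.1486

Kővári–Sós–Turán: let r_1, ..., r_102 be the row sums and z = Σ r_i the total number of 1s. Each pair of columns can share at most one row with both entries 1 (else a 2×2 all-ones block appears), so Σ_i C(r_i, 2) ≤ C(111, 2) = 6105. By convexity Σ_i C(r_i, 2) ≥ 102·C(z/102, 2) = z(z − 102)/(2·102), giving z² − 102z − 102·111·110 ≤ 0 and hence z ≤ (1/2)[102 + √(10404 + 4·1245420)] = (1/2)[102 + √4992084] ≈ (1/2)(102 + 2234.2972) = 1168.1486.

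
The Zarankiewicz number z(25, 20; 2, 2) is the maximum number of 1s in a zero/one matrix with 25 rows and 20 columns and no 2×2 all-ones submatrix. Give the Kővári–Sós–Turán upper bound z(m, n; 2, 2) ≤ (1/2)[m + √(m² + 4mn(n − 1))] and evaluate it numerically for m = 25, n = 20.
z(25, 20; 2, 2) ≤ (1/2)[25 + √(25² + 4·25·20·19)] = (1/2)[25 + √38625] = 110.7662

Kővári–Sós–Turán: let r_1, ..., r_25 be the row sums and z = Σ r_i the total number of 1s. Each pair of columns can share at most one row with both entries 1 (else a 2×2 all-ones block appears), so Σ_i C(r_i, 2) ≤ C(20, 2) = 190. By convexity Σ_i C(r_i, 2) ≥ 25·C(z/25, 2) = z(z − 25)/(2·25), giving z² − 25z − 25·20·19 ≤ 0 and hence z ≤ (1/2)[25 + √(625 + 4·9500)] = (1/2)[25 + √38625] ≈ (1/2)(25 + 196.5324) = 110.7662.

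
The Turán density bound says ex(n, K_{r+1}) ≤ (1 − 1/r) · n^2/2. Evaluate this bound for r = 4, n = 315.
Turán density bound = (3/4) · 315^2/2 = 297675/8 ≈ 37209.375

Turán's theorem: ex(n, K_{r+1}) is achieved by the complete r-partite Turán graph T(n, r) with parts as balanced as possible, and is at most (1 − 1/r) · n^2/2. For r = 4, n = 315: the density bound is (3/4) · 99225/2 = 297675/8 ≈ 37209.375. The integer-valued extremum is e(T(315, 4)) = 37209, which is strictly less than the density bound 297675/8 since 4 ∤ 315 (the parts of T(315, 4) cannot all be equal).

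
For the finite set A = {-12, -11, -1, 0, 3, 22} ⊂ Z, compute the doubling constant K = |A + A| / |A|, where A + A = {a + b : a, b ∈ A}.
K = |A + A| / |A| = 20/6 = 10/3

Enumerate A + A = {a + b : a, b ∈ A}. With |A| = 6, there are |A|^2 = 36 ordered sum pairs; collecting distinct values, A + A = {-24, -23, -22, -13, -12, -11, -9, -8, -2, -1, 0, 2, 3, 6, 10, 11, 21, 22, 25, 44}, so |A + A| = 20. Thus K = 20/6 = 10/3. For comparison, the minimum possible |A + A| over all 6-element sets is 2·6 − 1 = 11 (so min K = 11/6), attained only by arithmetic progressions.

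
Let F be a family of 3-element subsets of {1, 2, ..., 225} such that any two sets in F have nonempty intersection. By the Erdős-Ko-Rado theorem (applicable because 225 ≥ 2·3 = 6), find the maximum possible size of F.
max |F| = C(224, 2) = 24976

The Erdős-Ko-Rado theorem states: for n ≥ 2k, an intersecting family of k-subsets of an n-element set has size at most C(n − 1, k − 1), with equality for 'star' families {A ⊆ [n] : |A| = k, i ∈ A} (fix an element i). For n = 225, k = 3: C(224, 2) = 24976.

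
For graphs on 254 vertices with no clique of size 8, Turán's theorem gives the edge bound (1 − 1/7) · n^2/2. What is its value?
Turán density bound = (6/7) · 254^2/2 = 193548/7 ≈ 27649.7143

Turán's theorem: ex(n, K_{r+1}) is achieved by the complete r-partite Turán graph T(n, r) with parts as balanced as possible, and is at most (1 − 1/r) · n^2/2. For r = 7, n = 254: the density bound is (6/7) · 64516/2 = 193548/7 ≈ 27649.7143. The integer-valued extremum is e(T(254, 7)) = 27649, which is strictly less than the density bound 193548/7 since 7 ∤ 254 (the parts of T(254, 7) cannot all be equal).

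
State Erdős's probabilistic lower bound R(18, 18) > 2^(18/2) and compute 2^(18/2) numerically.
2^(18/2) = 512; so R(18, 18) > 512

Colour each edge of K_n uniformly at random with red/blue. The expected number of monochromatic K_18 is C(n, 18) · 2 · 2^(−C(18,2)). If C(n, 18) · 2^(1 − C(18,2)) < 1, then with positive probability no monochromatic K_18 exists, so R(18, 18) > n. The standard estimate C(n, 18) ≤ n^18/18! shows this inequality holds whenever n ≤ 2^(18/2) (since 18! · 2^(C(18,2) − 1) > 2^(18^2/2) ≥ n^18). Hence R(18, 18) > 2^(18/2) = 512.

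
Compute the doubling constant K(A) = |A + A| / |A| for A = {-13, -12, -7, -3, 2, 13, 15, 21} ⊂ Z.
K = |A + A| / |A| = 34/8 = 17/4

Enumerate A + A = {a + b : a, b ∈ A}. With |A| = 8, there are |A|^2 = 64 ordered sum pairs; collecting distinct values, A + A = {-26, -25, -24, -20, -19, -16, -15, -14, -11, -10, -6, -5, -1, 0, 1, 2, 3, 4, 6, 8, 9, 10, 12, 14, 15, 17, 18, 23, 26, 28, 30, 34, 36, 42}, so |A + A| = 34. Thus K = 34/8 = 17/4. For comparison, the minimum possible |A + A| over all 8-element sets is 2·8 − 1 = 15 (so min K = 15/8), attained only by arithmetic progressions.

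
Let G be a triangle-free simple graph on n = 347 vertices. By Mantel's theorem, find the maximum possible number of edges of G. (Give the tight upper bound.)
ex(347, K_3) = ⌊347^2/4⌋ = 30102

Mantel (1907): a triangle-free graph on n vertices has at most ⌊n^2/4⌋ edges, with equality for the complete bipartite graph K_{⌊n/2⌋, ⌈n/2⌉}. For n = 347: ⌊347^2/4⌋ = ⌊120409/4⌋ = 30102. The extremal graph is K_{173, 174}, which has 173·174 = 30102 edges.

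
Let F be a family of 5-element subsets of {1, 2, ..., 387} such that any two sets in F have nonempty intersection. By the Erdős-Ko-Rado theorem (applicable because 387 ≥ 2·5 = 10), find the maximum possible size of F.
max |F| = C(386, 4) = 910682080

The Erdős-Ko-Rado theorem states: for n ≥ 2k, an intersecting family of k-subsets of an n-element set has size at most C(n − 1, k − 1), with equality for 'star' families {A ⊆ [n] : |A| = k, i ∈ A} (fix an element i). For n = 387, k = 5: C(386, 4) = 910682080.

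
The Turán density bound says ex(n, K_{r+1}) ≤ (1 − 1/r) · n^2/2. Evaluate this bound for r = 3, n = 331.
Turán density bound = (2/3) · 331^2/2 = 109561/3 ≈ 36520.3333

Turán's theorem: ex(n, K_{r+1}) is achieved by the complete r-partite Turán graph T(n, r) with parts as balanced as possible, and is at most (1 − 1/r) · n^2/2. For r = 3, n = 331: the density bound is (2/3) · 109561/2 = 109561/3 ≈ 36520.3333. The integer-valued extremum is e(T(331, 3)) = 36520, which is strictly less than the density bound 109561/3 since 3 ∤ 331 (the parts of T(331, 3) cannot all be equal).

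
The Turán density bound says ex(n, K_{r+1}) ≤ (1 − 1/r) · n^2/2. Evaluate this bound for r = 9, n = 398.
Turán density bound = (8/9) · 398^2/2 = 633616/9 ≈ 70401.7778

Turán's theorem: ex(n, K_{r+1}) is achieved by the complete r-partite Turán graph T(n, r) with parts as balanced as possible, and is at most (1 − 1/r) · n^2/2. For r = 9, n = 398: the density bound is (8/9) · 158404/2 = 633616/9 ≈ 70401.7778. The integer-valued extremum is e(T(398, 9)) = 70401, which is strictly less than the density bound 633616/9 since 9 ∤ 398 (the parts of T(398, 9) cannot all be equal).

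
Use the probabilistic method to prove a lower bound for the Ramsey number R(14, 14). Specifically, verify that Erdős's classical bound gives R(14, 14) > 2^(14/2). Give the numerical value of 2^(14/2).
2^(14/2) = 128; so R(14, 14) > 128

Colour each edge of K_n uniformly at random with red/blue. The expected number of monochromatic K_14 is C(n, 14) · 2 · 2^(−C(14,2)). If C(n, 14) · 2^(1 − C(14,2)) < 1, then with positive probability no monochromatic K_14 exists, so R(14, 14) > n. The standard estimate C(n, 14) ≤ n^14/14! shows this inequality holds whenever n ≤ 2^(14/2) (since 14! · 2^(C(14,2) − 1) > 2^(14^2/2) ≥ n^14). Hence R(14, 14) > 2^(14/2) = 128.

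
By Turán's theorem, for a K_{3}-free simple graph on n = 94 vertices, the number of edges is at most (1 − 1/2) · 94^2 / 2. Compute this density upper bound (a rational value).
Turán density bound = (1/2) · 94^2/2 = 2209

Turán's theorem: ex(n, K_{r+1}) is achieved by the complete r-partite Turán graph T(n, r) with parts as balanced as possible, and is at most (1 − 1/r) · n^2/2. For r = 2, n = 94: the density bound is (1/2) · 8836/2 = 2209. Since 2 ∣ 94, the Turán graph T(94, 2) has parts of equal size 47, and its edge count e(T(94, 2)) = 2209 attains the density bound exactly.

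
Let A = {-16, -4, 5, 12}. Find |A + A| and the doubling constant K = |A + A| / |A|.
K = |A + A| / |A| = 10/4 = 5/2

Enumerate A + A = {a + b : a, b ∈ A}. With |A| = 4, there are |A|^2 = 16 ordered sum pairs; collecting distinct values, A + A = {-32, -20, -11, -8, -4, 1, 8, 10, 17, 24}, so |A + A| = 10. Thus K = 10/4 = 5/2. For comparison, the minimum possible |A + A| over all 4-element sets is 2·4 − 1 = 7 (so min K = 7/4), attained only by arithmetic progressions.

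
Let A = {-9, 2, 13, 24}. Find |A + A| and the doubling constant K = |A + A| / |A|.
K = |A + A| / |A| = 7/4

Enumerate A + A = {a + b : a, b ∈ A}. With |A| = 4, there are |A|^2 = 16 ordered sum pairs; collecting distinct values, A + A = {-18, -7, 4, 15, 26, 37, 48}, so |A + A| = 7. Thus K = 7/4. Here |A + A| = 2|A| − 1 = 7, the minimum possible — so K = 7/4 is minimal, which holds iff A is an arithmetic progression.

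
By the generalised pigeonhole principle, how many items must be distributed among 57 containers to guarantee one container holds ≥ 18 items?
n = (18 − 1)·57 + 1 = 970

By the generalised pigeonhole principle, to guarantee some box contains ≥ r objects we need more than (r − 1) · k objects total. Threshold: n = (r − 1) · k + 1. With r = 18 and k = 57: n = 17 · 57 + 1 = 969 + 1 = 970. For n = 969 = 17 · 57, we can put exactly 17 objects in every box, avoiding 18 in any single one — so 970 is tight.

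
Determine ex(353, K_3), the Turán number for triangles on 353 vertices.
ex(353, K_3) = ⌊353^2/4⌋ = 31152

Mantel (1907): a triangle-free graph on n vertices has at most ⌊n^2/4⌋ edges, with equality for the complete bipartite graph K_{⌊n/2⌋, ⌈n/2⌉}. For n = 353: ⌊353^2/4⌋ = ⌊124609/4⌋ = 31152. The extremal graph is K_{176, 177}, which has 176·177 = 31152 edges.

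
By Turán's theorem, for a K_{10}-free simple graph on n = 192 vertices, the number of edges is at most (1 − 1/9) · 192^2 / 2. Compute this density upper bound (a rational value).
Turán density bound = (8/9) · 192^2/2 = 16384

Turán's theorem: ex(n, K_{r+1}) is achieved by the complete r-partite Turán graph T(n, r) with parts as balanced as possible, and is at most (1 − 1/r) · n^2/2. For r = 9, n = 192: the density bound is (8/9) · 36864/2 = 16384. The integer-valued extremum is e(T(192, 9)) = 16383, which is strictly less than the density bound 16384 since 9 ∤ 192 (the parts of T(192, 9) cannot all be equal).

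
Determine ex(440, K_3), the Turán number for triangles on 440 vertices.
ex(440, K_3) = ⌊440^2/4⌋ = 48400

Mantel (1907): a triangle-free graph on n vertices has at most ⌊n^2/4⌋ edges, with equality for the complete bipartite graph K_{⌊n/2⌋, ⌈n/2⌉}. For n = 440: ⌊440^2/4⌋ = ⌊193600/4⌋ = 48400. The extremal graph is K_{220, 220}, which has 220·220 = 48400 edges.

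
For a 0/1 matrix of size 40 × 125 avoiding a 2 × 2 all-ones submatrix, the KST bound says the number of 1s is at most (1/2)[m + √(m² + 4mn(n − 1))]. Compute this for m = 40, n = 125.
z(40, 125; 2, 2) ≤ (1/2)[40 + √(40² + 4·40·125·124)] = (1/2)[40 + √2481600] = 807.6547

Kővári–Sós–Turán: let r_1, ..., r_40 be the row sums and z = Σ r_i the total number of 1s. Each pair of columns can share at most one row with both entries 1 (else a 2×2 all-ones block appears), so Σ_i C(r_i, 2) ≤ C(125, 2) = 7750. By convexity Σ_i C(r_i, 2) ≥ 40·C(z/40, 2) = z(z − 40)/(2·40), giving z² − 40z − 40·125·124 ≤ 0 and hence z ≤ (1/2)[40 + √(1600 + 4·620000)] = (1/2)[40 + √2481600] ≈ (1/2)(40 + 1575.3095) = 807.6547.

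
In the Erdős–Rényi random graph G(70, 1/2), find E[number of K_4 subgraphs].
E[# K_4] = C(70, 4) · (1/2)^C(4, 2) = 916895 / 2^6 = 14326.484375

For each 4-subset S of vertices (there are C(70, 4) = 916895 such S), let X_S = 1 if S induces a K_4 (all C(4, 2) = 6 edges present). Then P(X_S = 1) = (1/2)^6 = 1/64. By linearity of expectation, E[# K_4] = C(70, 4) · (1/2)^6 = 916895 / 64 = 14326.484375.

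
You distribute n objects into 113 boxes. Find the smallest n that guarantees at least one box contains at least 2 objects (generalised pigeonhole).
n = (2 − 1)·113 + 1 = 114

By the generalised pigeonhole principle, to guarantee some box contains ≥ r objects we need more than (r − 1) · k objects total. Threshold: n = (r − 1) · k + 1. With r = 2 and k = 113: n = 1 · 113 + 1 = 113 + 1 = 114. For n = 113 = 1 · 113, we can put exactly 1 objects in every box, avoiding 2 in any single one — so 114 is tight.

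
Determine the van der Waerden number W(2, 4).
W(2, 4) = 35

W(2, 4) = 35. The lower bound W(2, 4) > 34 comes from an explicit good 2-colouring of [1, 34]; the upper bound W(2, 4) ≤ 35 was verified by exhaustive search over 2-colourings of [1, 35].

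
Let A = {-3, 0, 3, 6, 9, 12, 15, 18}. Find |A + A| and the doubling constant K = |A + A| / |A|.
K = |A + A| / |A| = 15/8

Enumerate A + A = {a + b : a, b ∈ A}. With |A| = 8, there are |A|^2 = 64 ordered sum pairs; collecting distinct values, A + A = {-6, -3, 0, 3, 6, 9, 12, 15, 18, 21, 24, 27, 30, 33, 36}, so |A + A| = 15. Thus K = 15/8. Here |A + A| = 2|A| − 1 = 15, the minimum possible — so K = 15/8 is minimal, which holds iff A is an arithmetic progression.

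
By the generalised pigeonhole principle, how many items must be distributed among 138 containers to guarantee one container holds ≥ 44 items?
n = (44 − 1)·138 + 1 = 5935

By the generalised pigeonhole principle, to guarantee some box contains ≥ r objects we need more than (r − 1) · k objects total. Threshold: n = (r − 1) · k + 1. With r = 44 and k = 138: n = 43 · 138 + 1 = 5934 + 1 = 5935. For n = 5934 = 43 · 138, we can put exactly 43 objects in every box, avoiding 44 in any single one — so 5935 is tight.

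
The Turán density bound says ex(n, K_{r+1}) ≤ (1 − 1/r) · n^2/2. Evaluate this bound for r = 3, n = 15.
Turán density bound = (2/3) · 15^2/2 = 75

Turán's theorem: ex(n, K_{r+1}) is achieved by the complete r-partite Turán graph T(n, r) with parts as balanced as possible, and is at most (1 − 1/r) · n^2/2. For r = 3, n = 15: the density bound is (2/3) · 225/2 = 75. Since 3 ∣ 15, the Turán graph T(15, 3) has parts of equal size 5, and its edge count e(T(15, 3)) = 75 attains the density bound exactly.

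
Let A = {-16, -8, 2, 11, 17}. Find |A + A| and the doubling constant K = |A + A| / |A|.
K = |A + A| / |A| = 15/5 = 3

Enumerate A + A = {a + b : a, b ∈ A}. With |A| = 5, there are |A|^2 = 25 ordered sum pairs; collecting distinct values, A + A = {-32, -24, -16, -14, -6, -5, 1, 3, 4, 9, 13, 19, 22, 28, 34}, so |A + A| = 15. Thus K = 15/5 = 3. For comparison, the minimum possible |A + A| over all 5-element sets is 2·5 − 1 = 9 (so min K = 9/5), attained only by arithmetic progressions.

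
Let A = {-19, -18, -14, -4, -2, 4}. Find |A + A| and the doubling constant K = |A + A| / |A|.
K = |A + A| / |A| = 21/6 = 7/2

Enumerate A + A = {a + b : a, b ∈ A}. With |A| = 6, there are |A|^2 = 36 ordered sum pairs; collecting distinct values, A + A = {-38, -37, -36, -33, -32, -28, -23, -22, -21, -20, -18, -16, -15, -14, -10, -8, -6, -4, 0, 2, 8}, so |A + A| = 21. Thus K = 21/6 = 7/2. For comparison, the minimum possible |A + A| over all 6-element sets is 2·6 − 1 = 11 (so min K = 11/6), attained only by arithmetic progressions.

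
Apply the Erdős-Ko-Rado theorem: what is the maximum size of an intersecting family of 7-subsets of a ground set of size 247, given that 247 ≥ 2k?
max |F| = C(246, 6) = 289465762509

The Erdős-Ko-Rado theorem states: for n ≥ 2k, an intersecting family of k-subsets of an n-element set has size at most C(n − 1, k − 1), with equality for 'star' families {A ⊆ [n] : |A| = k, i ∈ A} (fix an element i). For n = 247, k = 7: C(246, 6) = 289465762509.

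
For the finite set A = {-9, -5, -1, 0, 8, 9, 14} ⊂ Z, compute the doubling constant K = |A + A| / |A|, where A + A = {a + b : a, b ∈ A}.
K = |A + A| / |A| = 23/7

Enumerate A + A = {a + b : a, b ∈ A}. With |A| = 7, there are |A|^2 = 49 ordered sum pairs; collecting distinct values, A + A = {-18, -14, -10, -9, -6, -5, -2, -1, 0, 3, 4, 5, 7, 8, 9, 13, 14, 16, 17, 18, 22, 23, 28}, so |A + A| = 23. Thus K = 23/7. For comparison, the minimum possible |A + A| over all 7-element sets is 2·7 − 1 = 13 (so min K = 13/7), attained only by arithmetic progressions.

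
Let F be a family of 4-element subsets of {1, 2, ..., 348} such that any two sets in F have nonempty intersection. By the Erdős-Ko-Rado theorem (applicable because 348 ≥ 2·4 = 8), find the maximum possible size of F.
max |F| = C(347, 3) = 6903565

Erdős-Ko-Rado (1961): when n ≥ 2k, max |F| = C(n−1, k−1). The bound is attained by the star {A : i ∈ A} for any fixed i ∈ [n]. Here C(348−1, 4−1) = C(347, 3) = 6903565.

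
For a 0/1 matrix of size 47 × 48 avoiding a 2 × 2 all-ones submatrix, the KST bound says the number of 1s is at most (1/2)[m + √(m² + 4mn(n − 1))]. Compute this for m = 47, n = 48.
z(47, 48; 2, 2) ≤ (1/2)[47 + √(47² + 4·47·48·47)] = (1/2)[47 + √426337] = 349.9724

Kővári–Sós–Turán: let r_1, ..., r_47 be the row sums and z = Σ r_i the total number of 1s. Each pair of columns can share at most one row with both entries 1 (else a 2×2 all-ones block appears), so Σ_i C(r_i, 2) ≤ C(48, 2) = 1128. By convexity Σ_i C(r_i, 2) ≥ 47·C(z/47, 2) = z(z − 47)/(2·47), giving z² − 47z − 47·48·47 ≤ 0 and hence z ≤ (1/2)[47 + √(2209 + 4·106032)] = (1/2)[47 + √426337] ≈ (1/2)(47 + 652.9449) = 349.9724.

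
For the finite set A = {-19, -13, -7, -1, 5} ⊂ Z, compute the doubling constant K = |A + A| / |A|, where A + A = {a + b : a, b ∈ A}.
K = |A + A| / |A| = 9/5

Enumerate A + A = {a + b : a, b ∈ A}. With |A| = 5, there are |A|^2 = 25 ordered sum pairs; collecting distinct values, A + A = {-38, -32, -26, -20, -14, -8, -2, 4, 10}, so |A + A| = 9. Thus K = 9/5. Here |A + A| = 2|A| − 1 = 9, the minimum possible — so K = 9/5 is minimal, which holds iff A is an arithmetic progression.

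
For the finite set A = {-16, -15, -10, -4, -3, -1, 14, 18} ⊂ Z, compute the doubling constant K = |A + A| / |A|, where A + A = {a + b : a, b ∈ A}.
K = |A + A| / |A| = 33/8

Enumerate A + A = {a + b : a, b ∈ A}. With |A| = 8, there are |A|^2 = 64 ordered sum pairs; collecting distinct values, A + A = {-32, -31, -30, -26, -25, -20, -19, -18, -17, -16, -14, -13, -11, -8, -7, -6, -5, -4, -2, -1, 2, 3, 4, 8, 10, 11, 13, 14, 15, 17, 28, 32, 36}, so |A + A| = 33. Thus K = 33/8. For comparison, the minimum possible |A + A| over all 8-element sets is 2·8 − 1 = 15 (so min K = 15/8), attained only by arithmetic progressions.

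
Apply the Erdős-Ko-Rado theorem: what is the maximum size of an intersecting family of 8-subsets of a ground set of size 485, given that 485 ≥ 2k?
max |F| = C(484, 7) = 1181840090201056

The Erdős-Ko-Rado theorem states: for n ≥ 2k, an intersecting family of k-subsets of an n-element set has size at most C(n − 1, k − 1), with equality for 'star' families {A ⊆ [n] : |A| = k, i ∈ A} (fix an element i). For n = 485, k = 8: C(484, 7) = 1181840090201056.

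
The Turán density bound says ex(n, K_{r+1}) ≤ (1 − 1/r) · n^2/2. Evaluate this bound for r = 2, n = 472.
Turán density bound = (1/2) · 472^2/2 = 55696

Turán's theorem: ex(n, K_{r+1}) is achieved by the complete r-partite Turán graph T(n, r) with parts as balanced as possible, and is at most (1 − 1/r) · n^2/2. For r = 2, n = 472: the density bound is (1/2) · 222784/2 = 55696. Since 2 ∣ 472, the Turán graph T(472, 2) has parts of equal size 236, and its edge count e(T(472, 2)) = 55696 attains the density bound exactly.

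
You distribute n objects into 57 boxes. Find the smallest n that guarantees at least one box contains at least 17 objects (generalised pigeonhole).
n = (17 − 1)·57 + 1 = 913

By the generalised pigeonhole principle, to guarantee some box contains ≥ r objects we need more than (r − 1) · k objects total. Threshold: n = (r − 1) · k + 1. With r = 17 and k = 57: n = 16 · 57 + 1 = 912 + 1 = 913. For n = 912 = 16 · 57, we can put exactly 16 objects in every box, avoiding 17 in any single one — so 913 is tight.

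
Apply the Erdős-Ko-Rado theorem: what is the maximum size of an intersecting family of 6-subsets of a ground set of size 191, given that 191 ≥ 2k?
max |F| = C(190, 5) = 1956800538

Erdős-Ko-Rado (1961): when n ≥ 2k, max |F| = C(n−1, k−1). The bound is attained by the star {A : i ∈ A} for any fixed i ∈ [n]. Here C(191−1, 6−1) = C(190, 5) = 1956800538.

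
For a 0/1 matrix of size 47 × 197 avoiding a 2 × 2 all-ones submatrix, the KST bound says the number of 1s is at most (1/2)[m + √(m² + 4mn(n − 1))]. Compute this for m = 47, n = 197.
z(47, 197; 2, 2) ≤ (1/2)[47 + √(47² + 4·47·197·196)] = (1/2)[47 + √7261265] = 1370.8367

Kővári–Sós–Turán: let r_1, ..., r_47 be the row sums and z = Σ r_i the total number of 1s. Each pair of columns can share at most one row with both entries 1 (else a 2×2 all-ones block appears), so Σ_i C(r_i, 2) ≤ C(197, 2) = 19306. By convexity Σ_i C(r_i, 2) ≥ 47·C(z/47, 2) = z(z − 47)/(2·47), giving z² − 47z − 47·197·196 ≤ 0 and hence z ≤ (1/2)[47 + √(2209 + 4·1814764)] = (1/2)[47 + √7261265] ≈ (1/2)(47 + 2694.6734) = 1370.8367.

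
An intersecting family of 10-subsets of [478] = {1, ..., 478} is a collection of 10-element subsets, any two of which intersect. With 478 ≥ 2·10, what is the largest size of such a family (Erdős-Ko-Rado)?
max |F| = C(477, 9) = 3265344427967623925

The Erdős-Ko-Rado theorem states: for n ≥ 2k, an intersecting family of k-subsets of an n-element set has size at most C(n − 1, k − 1), with equality for 'star' families {A ⊆ [n] : |A| = k, i ∈ A} (fix an element i). For n = 478, k = 10: C(477, 9) = 3265344427967623925.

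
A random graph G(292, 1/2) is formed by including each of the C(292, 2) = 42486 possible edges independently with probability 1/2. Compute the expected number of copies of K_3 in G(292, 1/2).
E[# K_3] = C(292, 3) · (1/2)^C(3, 2) = 4106980 / 2^3 = 1026745/2 = 513372.5

For each 3-subset S of vertices (there are C(292, 3) = 4106980 such S), let X_S = 1 if S induces a K_3 (all C(3, 2) = 3 edges present). Then P(X_S = 1) = (1/2)^3 = 1/8. By linearity of expectation, E[# K_3] = C(292, 3) · (1/2)^3 = 4106980 / 8 = 1026745/2 = 513372.5.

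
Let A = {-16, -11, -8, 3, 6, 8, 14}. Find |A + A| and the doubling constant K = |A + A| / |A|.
K = |A + A| / |A| = 24/7

Enumerate A + A = {a + b : a, b ∈ A}. With |A| = 7, there are |A|^2 = 49 ordered sum pairs; collecting distinct values, A + A = {-32, -27, -24, -22, -19, -16, -13, -10, -8, -5, -3, -2, 0, 3, 6, 9, 11, 12, 14, 16, 17, 20, 22, 28}, so |A + A| = 24. Thus K = 24/7. For comparison, the minimum possible |A + A| over all 7-element sets is 2·7 − 1 = 13 (so min K = 13/7), attained only by arithmetic progressions.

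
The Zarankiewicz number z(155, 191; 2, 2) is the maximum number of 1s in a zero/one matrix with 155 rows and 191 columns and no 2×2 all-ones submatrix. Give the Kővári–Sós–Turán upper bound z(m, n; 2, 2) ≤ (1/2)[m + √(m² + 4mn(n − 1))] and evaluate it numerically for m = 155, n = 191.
z(155, 191; 2, 2) ≤ (1/2)[155 + √(155² + 4·155·191·190)] = (1/2)[155 + √22523825] = 2450.4636

Kővári–Sós–Turán: let r_1, ..., r_155 be the row sums and z = Σ r_i the total number of 1s. Each pair of columns can share at most one row with both entries 1 (else a 2×2 all-ones block appears), so Σ_i C(r_i, 2) ≤ C(191, 2) = 18145. By convexity Σ_i C(r_i, 2) ≥ 155·C(z/155, 2) = z(z − 155)/(2·155), giving z² − 155z − 155·191·190 ≤ 0 and hence z ≤ (1/2)[155 + √(24025 + 4·5624950)] = (1/2)[155 + √22523825] ≈ (1/2)(155 + 4745.9272) = 2450.4636.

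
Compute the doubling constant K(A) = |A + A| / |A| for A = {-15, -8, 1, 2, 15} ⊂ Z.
K = |A + A| / |A| = 15/5 = 3

Enumerate A + A = {a + b : a, b ∈ A}. With |A| = 5, there are |A|^2 = 25 ordered sum pairs; collecting distinct values, A + A = {-30, -23, -16, -14, -13, -7, -6, 0, 2, 3, 4, 7, 16, 17, 30}, so |A + A| = 15. Thus K = 15/5 = 3. For comparison, the minimum possible |A + A| over all 5-element sets is 2·5 − 1 = 9 (so min K = 9/5), attained only by arithmetic progressions.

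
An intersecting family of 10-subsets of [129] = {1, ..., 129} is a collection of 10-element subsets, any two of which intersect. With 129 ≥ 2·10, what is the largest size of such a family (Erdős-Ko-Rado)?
max |F| = C(128, 9) = 19062702032000

Erdős-Ko-Rado (1961): when n ≥ 2k, max |F| = C(n−1, k−1). The bound is attained by the star {A : i ∈ A} for any fixed i ∈ [n]. Here C(129−1, 10−1) = C(128, 9) = 19062702032000.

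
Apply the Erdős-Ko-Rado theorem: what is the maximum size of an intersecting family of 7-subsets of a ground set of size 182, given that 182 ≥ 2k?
max |F| = C(181, 6) = 44913567336

Erdős-Ko-Rado (1961): when n ≥ 2k, max |F| = C(n−1, k−1). The bound is attained by the star {A : i ∈ A} for any fixed i ∈ [n]. Here C(182−1, 7−1) = C(181, 6) = 44913567336.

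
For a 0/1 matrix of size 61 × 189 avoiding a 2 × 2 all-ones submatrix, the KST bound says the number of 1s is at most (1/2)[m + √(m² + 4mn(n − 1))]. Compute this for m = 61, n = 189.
z(61, 189; 2, 2) ≤ (1/2)[61 + √(61² + 4·61·189·188)] = (1/2)[61 + √8673529] = 1503.0428

Kővári–Sós–Turán: let r_1, ..., r_61 be the row sums and z = Σ r_i the total number of 1s. Each pair of columns can share at most one row with both entries 1 (else a 2×2 all-ones block appears), so Σ_i C(r_i, 2) ≤ C(189, 2) = 17766. By convexity Σ_i C(r_i, 2) ≥ 61·C(z/61, 2) = z(z − 61)/(2·61), giving z² − 61z − 61·189·188 ≤ 0 and hence z ≤ (1/2)[61 + √(3721 + 4·2167452)] = (1/2)[61 + √8673529] ≈ (1/2)(61 + 2945.0856) = 1503.0428.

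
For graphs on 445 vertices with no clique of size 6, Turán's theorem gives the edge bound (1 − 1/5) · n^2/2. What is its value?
Turán density bound = (4/5) · 445^2/2 = 79210

Turán's theorem: ex(n, K_{r+1}) is achieved by the complete r-partite Turán graph T(n, r) with parts as balanced as possible, and is at most (1 − 1/r) · n^2/2. For r = 5, n = 445: the density bound is (4/5) · 198025/2 = 79210. Since 5 ∣ 445, the Turán graph T(445, 5) has parts of equal size 89, and its edge count e(T(445, 5)) = 79210 attains the density bound exactly.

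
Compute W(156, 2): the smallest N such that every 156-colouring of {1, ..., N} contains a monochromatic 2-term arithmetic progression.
W(156, 2) = 156 + 1 = 157

A 2-term AP is any pair of integers, so a monochromatic 2-AP exists iff some colour is used at least twice. With 156 colours, the colouring i ↦ i on {1, ..., 156} uses each colour once, avoiding any monochromatic pair, so W(156, 2) > 156. For {1, ..., 157}, pigeonhole forces two integers of the same colour, which form a monochromatic 2-AP. Hence W(156, 2) = 157.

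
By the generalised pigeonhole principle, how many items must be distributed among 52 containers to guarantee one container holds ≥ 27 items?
n = (27 − 1)·52 + 1 = 1353

By the generalised pigeonhole principle, to guarantee some box contains ≥ r objects we need more than (r − 1) · k objects total. Threshold: n = (r − 1) · k + 1. With r = 27 and k = 52: n = 26 · 52 + 1 = 1352 + 1 = 1353. For n = 1352 = 26 · 52, we can put exactly 26 objects in every box, avoiding 27 in any single one — so 1353 is tight.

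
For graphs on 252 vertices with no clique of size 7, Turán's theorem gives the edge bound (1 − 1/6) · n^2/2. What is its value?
Turán density bound = (5/6) · 252^2/2 = 26460

Turán's theorem: ex(n, K_{r+1}) is achieved by the complete r-partite Turán graph T(n, r) with parts as balanced as possible, and is at most (1 − 1/r) · n^2/2. For r = 6, n = 252: the density bound is (5/6) · 63504/2 = 26460. Since 6 ∣ 252, the Turán graph T(252, 6) has parts of equal size 42, and its edge count e(T(252, 6)) = 26460 attains the density bound exactly.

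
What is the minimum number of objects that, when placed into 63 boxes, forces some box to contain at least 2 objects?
n = (2 − 1)·63 + 1 = 64

By the generalised pigeonhole principle, to guarantee some box contains ≥ r objects we need more than (r − 1) · k objects total. Threshold: n = (r − 1) · k + 1. With r = 2 and k = 63: n = 1 · 63 + 1 = 63 + 1 = 64. For n = 63 = 1 · 63, we can put exactly 1 objects in every box, avoiding 2 in any single one — so 64 is tight.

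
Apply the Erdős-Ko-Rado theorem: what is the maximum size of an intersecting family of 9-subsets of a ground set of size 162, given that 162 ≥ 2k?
max |F| = C(161, 8) = 9383313279340

Erdős-Ko-Rado (1961): when n ≥ 2k, max |F| = C(n−1, k−1). The bound is attained by the star {A : i ∈ A} for any fixed i ∈ [n]. Here C(162−1, 9−1) = C(161, 8) = 9383313279340.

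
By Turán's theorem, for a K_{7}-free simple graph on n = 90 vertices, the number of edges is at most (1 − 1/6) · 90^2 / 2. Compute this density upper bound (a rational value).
Turán density bound = (5/6) · 90^2/2 = 3375

Turán's theorem: ex(n, K_{r+1}) is achieved by the complete r-partite Turán graph T(n, r) with parts as balanced as possible, and is at most (1 − 1/r) · n^2/2. For r = 6, n = 90: the density bound is (5/6) · 8100/2 = 3375. Since 6 ∣ 90, the Turán graph T(90, 6) has parts of equal size 15, and its edge count e(T(90, 6)) = 3375 attains the density bound exactly.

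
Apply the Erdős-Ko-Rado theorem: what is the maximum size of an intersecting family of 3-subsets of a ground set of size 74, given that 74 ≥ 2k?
max |F| = C(73, 2) = 2628

The Erdős-Ko-Rado theorem states: for n ≥ 2k, an intersecting family of k-subsets of an n-element set has size at most C(n − 1, k − 1), with equality for 'star' families {A ⊆ [n] : |A| = k, i ∈ A} (fix an element i). For n = 74, k = 3: C(73, 2) = 2628.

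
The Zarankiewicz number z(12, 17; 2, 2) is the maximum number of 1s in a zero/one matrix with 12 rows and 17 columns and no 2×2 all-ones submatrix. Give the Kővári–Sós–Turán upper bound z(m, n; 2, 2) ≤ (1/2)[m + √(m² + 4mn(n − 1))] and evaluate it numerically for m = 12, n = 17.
z(12, 17; 2, 2) ≤ (1/2)[12 + √(12² + 4·12·17·16)] = (1/2)[12 + √13200] = 63.4456

Kővári–Sós–Turán: let r_1, ..., r_12 be the row sums and z = Σ r_i the total number of 1s. Each pair of columns can share at most one row with both entries 1 (else a 2×2 all-ones block appears), so Σ_i C(r_i, 2) ≤ C(17, 2) = 136. By convexity Σ_i C(r_i, 2) ≥ 12·C(z/12, 2) = z(z − 12)/(2·12), giving z² − 12z − 12·17·16 ≤ 0 and hence z ≤ (1/2)[12 + √(144 + 4·3264)] = (1/2)[12 + √13200] ≈ (1/2)(12 + 114.8913) = 63.4456.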